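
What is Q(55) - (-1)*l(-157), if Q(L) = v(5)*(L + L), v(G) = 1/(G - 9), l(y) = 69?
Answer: 83/2 ≈ 41.500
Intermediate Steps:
v(G) = 1/(-9 + G)
Q(L) = -L/2 (Q(L) = (L + L)/(-9 + 5) = (2*L)/(-4) = -L/2)
Q(55) - (-1)*l(-157) = -½*55 - (-1)*69 = -55/2 - 1*(-69) = -55/2 + 69 = 83/2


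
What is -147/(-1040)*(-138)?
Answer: -10143/520 ≈ -19.506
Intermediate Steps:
-147/(-1040)*(-138) = -147*(-1/1040)*(-138) = (147/1040)*(-138) = -10143/520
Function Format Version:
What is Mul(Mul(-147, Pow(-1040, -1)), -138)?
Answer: Rational(-10143, 520) ≈ -19.506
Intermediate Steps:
Mul(Mul(-147, Pow(-1040, -1)), -138) = Mul(Mul(-147, Rational(-1, 1040)), -138) = Mul(Rational(147, 1040), -138) = Rational(-10143, 520)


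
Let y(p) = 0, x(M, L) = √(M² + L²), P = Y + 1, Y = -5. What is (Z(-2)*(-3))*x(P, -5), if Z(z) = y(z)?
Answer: 0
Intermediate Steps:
P = -4 (P = -5 + 1 = -4)
x(M, L) = √(L² + M²)
Z(z) = 0
(Z(-2)*(-3))*x(P, -5) = (0*(-3))*√((-5)² + (-4)²) = 0*√(25 + 16) = 0*√41 = 0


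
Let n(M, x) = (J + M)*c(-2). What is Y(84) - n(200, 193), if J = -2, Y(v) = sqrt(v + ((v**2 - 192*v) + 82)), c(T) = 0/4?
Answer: I*sqrt(8906) ≈ 94.372*I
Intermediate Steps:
c(T) = 0 (c(T) = 0*(1/4) = 0)
Y(v) = sqrt(82 + v**2 - 191*v) (Y(v) = sqrt(v + (82 + v**2 - 192*v)) = sqrt(82 + v**2 - 191*v))
n(M, x) = 0 (n(M, x) = (-2 + M)*0 = 0)
Y(84) - n(200, 193) = sqrt(82 + 84**2 - 191*84) - 1*0 = sqrt(82 + 7056 - 16044) + 0 = sqrt(-8906) + 0 = I*sqrt(8906) + 0 = I*sqrt(8906)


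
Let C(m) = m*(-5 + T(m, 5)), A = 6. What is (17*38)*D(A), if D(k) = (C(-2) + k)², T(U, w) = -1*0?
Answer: 165376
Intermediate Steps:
T(U, w) = 0
C(m) = -5*m (C(m) = m*(-5 + 0) = m*(-5) = -5*m)
D(k) = (10 + k)² (D(k) = (-5*(-2) + k)² = (10 + k)²)
(17*38)*D(A) = (17*38)*(10 + 6)² = 646*16² = 646*256 = 165376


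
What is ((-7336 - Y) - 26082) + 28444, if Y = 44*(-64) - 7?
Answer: -2151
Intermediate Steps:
Y = -2823 (Y = -2816 - 7 = -2823)
((-7336 - Y) - 26082) + 28444 = ((-7336 - 1*(-2823)) - 26082) + 28444 = ((-7336 + 2823) - 26082) + 28444 = (-4513 - 26082) + 28444 = -30595 + 28444 = -2151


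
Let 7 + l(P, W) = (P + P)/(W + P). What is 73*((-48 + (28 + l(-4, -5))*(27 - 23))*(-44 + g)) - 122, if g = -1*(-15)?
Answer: -754750/9 ≈ -83861.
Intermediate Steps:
g = 15
l(P, W) = -7 + 2*P/(P + W) (l(P, W) = -7 + (P + P)/(W + P) = -7 + (2*P)/(P + W) = -7 + 2*P/(P + W))
73*((-48 + (28 + l(-4, -5))*(27 - 23))*(-44 + g)) - 122 = 73*((-48 + (28 + (-7*(-5) - 5*(-4))/(-4 - 5))*(27 - 23))*(-44 + 15)) - 122 = 73*((-48 + (28 + (35 + 20)/(-9))*4)*(-29)) - 122 = 73*((-48 + (28 - 1/9*55)*4)*(-29)) - 122 = 73*((-48 + (28 - 55/9)*4)*(-29)) - 122 = 73*((-48 + (197/9)*4)*(-29)) - 122 = 73*((-48 + 788/9)*(-29)) - 122 = 73*((356/9)*(-29)) - 122 = 73*(-10324/9) - 122 = -753652/9 - 122 = -754750/9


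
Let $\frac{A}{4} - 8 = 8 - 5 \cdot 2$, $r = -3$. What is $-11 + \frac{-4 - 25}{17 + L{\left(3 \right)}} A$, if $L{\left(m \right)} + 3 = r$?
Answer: $- \frac{817}{11} \approx -74.273$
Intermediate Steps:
$L{\left(m \right)} = -6$ ($L{\left(m \right)} = -3 - 3 = -6$)
$A = 24$ ($A = 32 + 4 \left(8 - 5 \cdot 2\right) = 32 + 4 \left(8 - 10\right) = 32 + 4 \left(-2\right) = 32 - 8 = 24$)
$-11 + \frac{-4 - 25}{17 + L{\left(3 \right)}} A = -11 + \frac{-4 - 25}{17 - 6} \cdot 24 = -11 + - \frac{29}{11} \cdot 24 = -11 + \left(-29\right) \frac{1}{11} \cdot 24 = -11 - \frac{696}{11} = - \frac{817}{11}$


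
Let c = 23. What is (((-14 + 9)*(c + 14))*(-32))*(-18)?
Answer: -106560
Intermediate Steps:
(((-14 + 9)*(c + 14))*(-32))*(-18) = (((-14 + 9)*(23 + 14))*(-32))*(-18) = (-5*37*(-32))*(-18) = -185*(-32)*(-18) = 5920*(-18) = -106560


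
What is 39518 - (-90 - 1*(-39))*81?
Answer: 43649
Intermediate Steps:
39518 - (-90 - 1*(-39))*81 = 39518 - (-90 + 39)*81 = 39518 - (-51)*81 = 39518 - 1*(-4131) = 39518 + 4131 = 43649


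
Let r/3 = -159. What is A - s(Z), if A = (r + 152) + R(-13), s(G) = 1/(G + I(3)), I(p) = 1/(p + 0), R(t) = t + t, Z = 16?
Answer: -17202/49 ≈ -351.06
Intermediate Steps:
r = -477 (r = 3*(-159) = -477)
R(t) = 2*t
I(p) = 1/p
s(G) = 1/(⅓ + G) (s(G) = 1/(G + 1/3) = 1/(G + ⅓) = 1/(⅓ + G))
A = -351 (A = (-477 + 152) + 2*(-13) = -325 - 26 = -351)
A - s(Z) = -351 - 3/(1 + 3*16) = -351 - 3/(1 + 48) = -351 - 3/49 = -17202/49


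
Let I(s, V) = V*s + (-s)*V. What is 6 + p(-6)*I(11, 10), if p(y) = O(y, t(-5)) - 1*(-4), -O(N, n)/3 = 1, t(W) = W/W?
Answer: 6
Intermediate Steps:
t(W) = 1
O(N, n) = -3 (O(N, n) = -3*1 = -3)
I(s, V) = 0 (I(s, V) = V*s - V*s = 0)
p(y) = 1 (p(y) = -3 - 1*(-4) = -3 + 4 = 1)
6 + p(-6)*I(11, 10) = 6 + 1*0 = 6 + 0 = 6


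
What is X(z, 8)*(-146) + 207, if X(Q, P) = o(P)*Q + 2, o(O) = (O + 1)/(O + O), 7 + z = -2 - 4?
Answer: 7861/8 ≈ 982.63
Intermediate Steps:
z = -13 (z = -7 + (-2 - 4) = -7 - 6 = -13)
o(O) = (1 + O)/(2*O) (o(O) = (1 + O)/((2*O)) = (1 + O)*(1/(2*O)) = (1 + O)/(2*O))
X(Q, P) = 2 + Q*(1 + P)/(2*P) (X(Q, P) = ((1 + P)/(2*P))*Q + 2 = Q*(1 + P)/(2*P) + 2 = 2 + Q*(1 + P)/(2*P))
X(z, 8)*(-146) + 207 = (2 + (½)*(-13) + (½)*(-13)/8)*(-146) + 207 = (2 - 13/2 + (½)*(-13)*(⅛))*(-146) + 207 = (2 - 13/2 - 13/16)*(-146) + 207 = -85/16*(-146) + 207 = 6205/8 + 207 = 7861/8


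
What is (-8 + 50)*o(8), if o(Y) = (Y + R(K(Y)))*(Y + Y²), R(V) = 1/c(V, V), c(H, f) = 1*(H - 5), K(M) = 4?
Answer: 21168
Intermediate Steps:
c(H, f) = -5 + H (c(H, f) = 1*(-5 + H) = -5 + H)
R(V) = 1/(-5 + V)
o(Y) = (-1 + Y)*(Y + Y²) (o(Y) = (Y + 1/(-5 + 4))*(Y + Y²) = (Y + 1/(-1))*(Y + Y²) = (Y - 1)*(Y + Y²) = (-1 + Y)*(Y + Y²))
(-8 + 50)*o(8) = (-8 + 50)*(8³ - 1*8) = 42*(512 - 8) = 42*504 = 21168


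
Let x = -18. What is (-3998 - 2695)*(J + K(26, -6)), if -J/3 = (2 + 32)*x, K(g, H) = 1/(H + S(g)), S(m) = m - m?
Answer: -24574465/2 ≈ -1.2287e+7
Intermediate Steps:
S(m) = 0
K(g, H) = 1/H (K(g, H) = 1/(H + 0) = 1/H)
J = 1836 (J = -3*(2 + 32)*(-18) = -102*(-18) = -3*(-612) = 1836)
(-3998 - 2695)*(J + K(26, -6)) = (-3998 - 2695)*(1836 + 1/(-6)) = -6693*(1836 - ⅙) = -6693*11015/6 = -24574465/2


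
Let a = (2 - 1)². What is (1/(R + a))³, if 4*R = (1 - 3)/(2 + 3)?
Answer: 1000/729 ≈ 1.3717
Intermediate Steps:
a = 1 (a = 1² = 1)
R = -⅒ (R = ((1 - 3)/(2 + 3))/4 = (-2/5)/4 = (-2*⅕)/4 = (¼)*(-⅖) = -⅒ ≈ -0.10000)
(1/(R + a))³ = (1/(-⅒ + 1))³ = (1/(9/10))³ = (10/9)³ = 1000/729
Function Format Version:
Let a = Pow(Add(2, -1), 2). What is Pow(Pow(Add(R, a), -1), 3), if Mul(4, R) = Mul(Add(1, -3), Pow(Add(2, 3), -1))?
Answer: Rational(1000, 729) ≈ 1.3717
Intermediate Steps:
a = 1 (a = Pow(1, 2) = 1)
R = Rational(-1, 10) (R = Mul(Rational(1, 4), Mul(Add(1, -3), Pow(Add(2, 3), -1))) = Mul(Rational(1, 4), Mul(-2, Pow(5, -1))) = Mul(Rational(1, 4), Mul(-2, Rational(1, 5))) = Mul(Rational(1, 4), Rational(-2, 5)) = Rational(-1, 10) ≈ -0.10000)
Pow(Pow(Add(R, a), -1), 3) = Pow(Pow(Add(Rational(-1, 10), 1), -1), 3) = Pow(Pow(Rational(9, 10), -1), 3) = Pow(Rational(10, 9), 3) = Rational(1000, 729)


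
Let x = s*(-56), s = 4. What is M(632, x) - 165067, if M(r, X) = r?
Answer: -164435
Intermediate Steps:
x = -224 (x = 4*(-56) = -224)
M(632, x) - 165067 = 632 - 165067 = -164435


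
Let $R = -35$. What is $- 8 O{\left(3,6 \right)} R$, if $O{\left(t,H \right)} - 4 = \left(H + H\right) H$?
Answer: $21280$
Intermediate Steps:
$O{\left(t,H \right)} = 4 + 2 H^{2}$ ($O{\left(t,H \right)} = 4 + \left(H + H\right) H = 4 + 2 H H = 4 + 2 H^{2}$)
$- 8 O{\left(3,6 \right)} R = - 8 \left(4 + 2 \cdot 6^{2}\right) \left(-35\right) = - 8 \left(4 + 2 \cdot 36\right) \left(-35\right) = - 8 \left(4 + 72\right) \left(-35\right) = \left(-8\right) 76 \left(-35\right) = \left(-608\right) \left(-35\right) = 21280$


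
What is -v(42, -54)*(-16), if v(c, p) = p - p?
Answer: 0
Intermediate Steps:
v(c, p) = 0
-v(42, -54)*(-16) = -0*(-16) = -1*0 = 0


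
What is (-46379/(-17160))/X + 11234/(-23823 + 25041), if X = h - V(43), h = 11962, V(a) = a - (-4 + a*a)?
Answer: 442236274297/47946618720 ≈ 9.2235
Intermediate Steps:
V(a) = 4 + a - a² (V(a) = a - (-4 + a²) = a + (4 - a²) = 4 + a - a²)
X = 13764 (X = 11962 - (4 + 43 - 1*43²) = 11962 - (4 + 43 - 1*1849) = 11962 - (4 + 43 - 1849) = 11962 - 1*(-1802) = 11962 + 1802 = 13764)
(-46379/(-17160))/X + 11234/(-23823 + 25041) = -46379/(-17160)/13764 + 11234/(-23823 + 25041) = -46379*(-1/17160)*(1/13764) + 11234/1218 = (46379/17160)*(1/13764) + 11234*(1/1218) = 46379/236190240 + 5617/609 = 442236274297/47946618720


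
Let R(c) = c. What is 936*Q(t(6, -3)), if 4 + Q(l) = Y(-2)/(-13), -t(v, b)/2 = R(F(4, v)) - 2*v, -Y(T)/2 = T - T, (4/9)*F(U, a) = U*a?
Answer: -3744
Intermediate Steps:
F(U, a) = 9*U*a/4 (F(U, a) = 9*(U*a)/4 = 9*U*a/4)
Y(T) = 0 (Y(T) = -2*(T - T) = -2*0 = 0)
t(v, b) = -14*v (t(v, b) = -2*((9/4)*4*v - 2*v) = -2*(9*v - 2*v) = -14*v)
Q(l) = -4 (Q(l) = -4 + 0/(-13) = -4 + 0*(-1/13) = -4 + 0 = -4)
936*Q(t(6, -3)) = 936*(-4) = -3744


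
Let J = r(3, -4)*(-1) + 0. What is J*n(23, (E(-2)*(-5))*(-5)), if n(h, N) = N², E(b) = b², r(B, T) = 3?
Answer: -30000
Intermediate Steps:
J = -3 (J = 3*(-1) + 0 = -3 + 0 = -3)
J*n(23, (E(-2)*(-5))*(-5)) = -3*(((-2)²*(-5))*(-5))² = -3*((4*(-5))*(-5))² = -3*(-20*(-5))² = -3*100² = -3*10000 = -30000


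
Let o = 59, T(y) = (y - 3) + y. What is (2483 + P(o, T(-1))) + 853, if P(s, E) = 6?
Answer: 3342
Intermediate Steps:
T(y) = -3 + 2*y (T(y) = (-3 + y) + y = -3 + 2*y)
(2483 + P(o, T(-1))) + 853 = (2483 + 6) + 853 = 2489 + 853 = 3342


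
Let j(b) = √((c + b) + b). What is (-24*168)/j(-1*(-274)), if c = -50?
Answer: -672*√498/83 ≈ -180.68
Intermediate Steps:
j(b) = √(-50 + 2*b) (j(b) = √((-50 + b) + b) = √(-50 + 2*b))
(-24*168)/j(-1*(-274)) = (-24*168)/(√(-50 + 2*(-1*(-274)))) = -4032/√(-50 + 2*274) = -4032/√(-50 + 548) = -4032*√498/498 = -672*√498/83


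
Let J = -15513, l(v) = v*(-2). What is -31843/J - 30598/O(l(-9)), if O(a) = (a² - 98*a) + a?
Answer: 86657920/3676581 ≈ 23.570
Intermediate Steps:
l(v) = -2*v
O(a) = a² - 97*a
-31843/J - 30598/O(l(-9)) = -31843/(-15513) - 30598*1/(18*(-97 - 2*(-9))) = -31843*(-1/15513) - 30598*1/(18*(-97 + 18)) = 31843/15513 - 30598/(18*(-79)) = 31843/15513 - 30598/(-1422) = 31843/15513 - 30598*(-1/1422) = 31843/15513 + 15299/711 = 86657920/3676581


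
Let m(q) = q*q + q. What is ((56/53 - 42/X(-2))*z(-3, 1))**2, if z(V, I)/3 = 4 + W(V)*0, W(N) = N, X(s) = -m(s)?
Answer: 196784784/2809 ≈ 70055.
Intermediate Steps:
m(q) = q + q**2 (m(q) = q**2 + q = q + q**2)
X(s) = -s*(1 + s)
z(V, I) = 12 (z(V, I) = 3*(4 + V*0) = 3*(4 + 0) = 3*4 = 12)
((56/53 - 42/X(-2))*z(-3, 1))**2 = ((56/53 - 42*1/(2*(1 - 2)))*12)**2 = ((56*(1/53) - 42/((-1*(-2)*(-1))))*12)**2 = ((56/53 - 42/(-2))*12)**2 = ((56/53 - 42*(-1/2))*12)**2 = ((56/53 + 21)*12)**2 = ((1169/53)*12)**2 = (14028/53)**2 = 196784784/2809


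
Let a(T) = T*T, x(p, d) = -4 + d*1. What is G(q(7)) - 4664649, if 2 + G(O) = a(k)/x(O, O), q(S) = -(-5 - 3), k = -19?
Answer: -18658243/4 ≈ -4.6646e+6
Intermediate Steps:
x(p, d) = -4 + d
q(S) = 8 (q(S) = -(-8) = -1*(-8) = 8)
a(T) = T**2
G(O) = -2 + 361/(-4 + O) (G(O) = -2 + (-19)**2/(-4 + O) = -2 + 361/(-4 + O))
G(q(7)) - 4664649 = (369 - 2*8)/(-4 + 8) - 4664649 = (369 - 16)/4 - 4664649 = (1/4)*353 - 4664649 = 353/4 - 4664649 = -18658243/4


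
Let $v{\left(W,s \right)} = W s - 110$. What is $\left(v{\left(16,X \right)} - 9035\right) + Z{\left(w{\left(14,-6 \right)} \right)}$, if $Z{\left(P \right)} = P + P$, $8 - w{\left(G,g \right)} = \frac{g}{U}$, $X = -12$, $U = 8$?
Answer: $- \frac{18639}{2} \approx -9319.5$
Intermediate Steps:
$v{\left(W,s \right)} = -110 + W s$
$w{\left(G,g \right)} = 8 - \frac{g}{8}$
$Z{\left(P \right)} = 2 P$
$\left(v{\left(16,X \right)} - 9035\right) + Z{\left(w{\left(14,-6 \right)} \right)} = \left(\left(-110 + 16 \left(-12\right)\right) - 9035\right) + 2 \left(8 - - \frac{3}{4}\right) = \left(\left(-110 - 192\right) - 9035\right) + 2 \left(8 + \frac{3}{4}\right) = \left(-302 - 9035\right) + 2 \cdot \frac{35}{4} = -9337 + \frac{35}{2} = - \frac{18639}{2}$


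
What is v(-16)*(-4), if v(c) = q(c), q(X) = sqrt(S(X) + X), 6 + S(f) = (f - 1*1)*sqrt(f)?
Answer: -4*sqrt(-22 - 68*I) ≈ -19.894 + 27.345*I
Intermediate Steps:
S(f) = -6 + sqrt(f)*(-1 + f) (S(f) = -6 + (f - 1*1)*sqrt(f) = -6 + (f - 1)*sqrt(f) = -6 + (-1 + f)*sqrt(f) = -6 + sqrt(f)*(-1 + f))
q(X) = sqrt(-6 + X + X**(3/2) - sqrt(X)) (q(X) = sqrt((-6 + X**(3/2) - sqrt(X)) + X) = sqrt(-6 + X + X**(3/2) - sqrt(X)))
v(c) = sqrt(-6 + c + c**(3/2) - sqrt(c))
v(-16)*(-4) = sqrt(-6 - 16 + (-16)**(3/2) - sqrt(-16))*(-4) = sqrt(-6 - 16 - 64*I - 4*I)*(-4) = sqrt(-22 - 68*I)*(-4) = -4*sqrt(-22 - 68*I)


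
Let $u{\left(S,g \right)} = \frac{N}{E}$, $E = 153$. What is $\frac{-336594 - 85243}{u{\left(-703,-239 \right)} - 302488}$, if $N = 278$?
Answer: $\frac{64541061}{46280386} \approx 1.3946$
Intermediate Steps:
$u{\left(S,g \right)} = \frac{278}{153}$
$\frac{-336594 - 85243}{u{\left(-703,-239 \right)} - 302488} = \frac{-336594 - 85243}{\frac{278}{153} - 302488} = - \frac{421837}{- \frac{46280386}{153}} = \left(-421837\right) \left(- \frac{153}{46280386}\right) = \frac{64541061}{46280386}$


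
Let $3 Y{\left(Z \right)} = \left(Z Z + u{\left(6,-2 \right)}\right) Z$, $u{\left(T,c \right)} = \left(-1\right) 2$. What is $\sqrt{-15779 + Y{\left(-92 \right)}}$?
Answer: $\frac{i \sqrt{2477523}}{3} \approx 524.67 i$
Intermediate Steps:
$u{\left(T,c \right)} = -2$
$Y{\left(Z \right)} = \frac{Z \left(-2 + Z^{2}\right)}{3}$ ($Y{\left(Z \right)} = \frac{\left(Z Z - 2\right) Z}{3} = \frac{\left(Z^{2} - 2\right) Z}{3} = \frac{\left(-2 + Z^{2}\right) Z}{3} = \frac{Z \left(-2 + Z^{2}\right)}{3}$)
$\sqrt{-15779 + Y{\left(-92 \right)}} = \sqrt{-15779 + \frac{1}{3} \left(-92\right) \left(-2 + \left(-92\right)^{2}\right)} = \sqrt{-15779 + \frac{1}{3} \left(-92\right) \left(-2 + 8464\right)} = \sqrt{-15779 + \frac{1}{3} \left(-92\right) 8462} = \sqrt{-15779 - \frac{778504}{3}} = \sqrt{- \frac{825841}{3}} = \frac{i \sqrt{2477523}}{3}$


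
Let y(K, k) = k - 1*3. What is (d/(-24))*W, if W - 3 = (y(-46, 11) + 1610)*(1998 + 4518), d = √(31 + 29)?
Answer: -3514297*√15/4 ≈ -3.4027e+6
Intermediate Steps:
y(K, k) = -3 + k (y(K, k) = k - 3 = -3 + k)
d = 2*√15 (d = √60 = 2*√15 ≈ 7.7460)
W = 10542891 (W = 3 + ((-3 + 11) + 1610)*(1998 + 4518) = 3 + (8 + 1610)*6516 = 3 + 1618*6516 = 3 + 10542888 = 10542891)
(d/(-24))*W = ((2*√15)/(-24))*10542891 = ((2*√15)*(-1/24))*10542891 = -√15/12*10542891 = -3514297*√15/4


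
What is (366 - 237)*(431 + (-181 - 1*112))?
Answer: 17802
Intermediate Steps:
(366 - 237)*(431 + (-181 - 1*112)) = 129*(431 + (-181 - 112)) = 129*(431 - 293) = 129*138 = 17802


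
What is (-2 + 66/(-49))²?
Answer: 26896/2401 ≈ 11.202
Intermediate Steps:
(-2 + 66/(-49))² = (-2 + 66*(-1/49))² = (-2 - 66/49)² = (-164/49)² = 26896/2401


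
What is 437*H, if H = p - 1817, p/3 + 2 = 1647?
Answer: 1362566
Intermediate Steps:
p = 4935 (p = -6 + 3*1647 = -6 + 4941 = 4935)
H = 3118 (H = 4935 - 1817 = 3118)
437*H = 437*3118 = 1362566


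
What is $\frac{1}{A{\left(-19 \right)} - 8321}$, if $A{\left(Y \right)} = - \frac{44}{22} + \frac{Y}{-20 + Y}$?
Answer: $- \frac{39}{324578} \approx -0.00012016$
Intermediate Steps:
$A{\left(Y \right)} = -2 + \frac{Y}{-20 + Y}$ ($A{\left(Y \right)} = \left(-44\right) \frac{1}{22} + \frac{Y}{-20 + Y} = -2 + \frac{Y}{-20 + Y}$)
$\frac{1}{A{\left(-19 \right)} - 8321} = \frac{1}{\frac{40 - -19}{-20 - 19} - 8321} = \frac{1}{\frac{40 + 19}{-39} - 8321} = \frac{1}{\left(- \frac{1}{39}\right) 59 - 8321} = \frac{1}{- \frac{59}{39} - 8321} = \frac{1}{- \frac{324578}{39}} = - \frac{39}{324578}$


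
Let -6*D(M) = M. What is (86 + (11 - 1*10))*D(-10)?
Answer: 145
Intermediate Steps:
D(M) = -M/6
(86 + (11 - 1*10))*D(-10) = (86 + (11 - 1*10))*(-1/6*(-10)) = (86 + (11 - 10))*(5/3) = (86 + 1)*(5/3) = 87*(5/3) = 145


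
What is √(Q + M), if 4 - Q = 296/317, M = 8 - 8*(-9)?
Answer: 2*√2086811/317 ≈ 9.1141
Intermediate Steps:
M = 80 (M = 8 + 72 = 80)
Q = 972/317 (Q = 4 - 296/317 = 972/317 ≈ 3.0662)
√(Q + M) = √(972/317 + 80) = √(26332/317) = 2*√2086811/317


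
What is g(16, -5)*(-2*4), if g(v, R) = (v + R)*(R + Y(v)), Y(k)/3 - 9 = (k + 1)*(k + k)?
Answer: -145552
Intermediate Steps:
Y(k) = 27 + 6*k*(1 + k) (Y(k) = 27 + 3*((k + 1)*(k + k)) = 27 + 3*((1 + k)*(2*k)) = 27 + 3*(2*k*(1 + k)) = 27 + 6*k*(1 + k))
g(v, R) = (R + v)*(27 + R + 6*v + 6*v²) (g(v, R) = (v + R)*(R + (27 + 6*v + 6*v²)) = (R + v)*(27 + R + 6*v + 6*v²))
g(16, -5)*(-2*4) = ((-5)² + 6*16² + 6*16³ + 27*(-5) + 27*16 + 6*(-5)*16² + 7*(-5)*16)*(-2*4) = (25 + 6*256 + 6*4096 - 135 + 432 + 6*(-5)*256 - 560)*(-8) = (25 + 1536 + 24576 - 135 + 432 - 7680 - 560)*(-8) = 18194*(-8) = -145552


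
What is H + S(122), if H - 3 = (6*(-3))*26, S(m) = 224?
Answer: -241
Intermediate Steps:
H = -465 (H = 3 + (6*(-3))*26 = 3 - 18*26 = 3 - 468 = -465)
H + S(122) = -465 + 224 = -241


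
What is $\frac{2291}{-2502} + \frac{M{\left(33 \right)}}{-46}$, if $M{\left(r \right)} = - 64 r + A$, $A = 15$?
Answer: $\frac{1285327}{28773} \approx 44.671$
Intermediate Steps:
$M{\left(r \right)} = 15 - 64 r$ ($M{\left(r \right)} = - 64 r + 15 = 15 - 64 r$)
$\frac{2291}{-2502} + \frac{M{\left(33 \right)}}{-46} = \frac{2291}{-2502} + \frac{15 - 2112}{-46} = 2291 \left(- \frac{1}{2502}\right) + \left(15 - 2112\right) \left(- \frac{1}{46}\right) = - \frac{2291}{2502} - - \frac{2097}{46} = - \frac{2291}{2502} + \frac{2097}{46} = \frac{1285327}{28773}$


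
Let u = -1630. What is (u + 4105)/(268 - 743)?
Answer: -99/19 ≈ -5.2105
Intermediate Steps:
(u + 4105)/(268 - 743) = (-1630 + 4105)/(268 - 743) = 2475/(-475) = 2475*(-1/475) = -99/19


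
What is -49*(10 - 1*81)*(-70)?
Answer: -243530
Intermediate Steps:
-49*(10 - 1*81)*(-70) = -49*(10 - 81)*(-70) = -49*(-71)*(-70) = 3479*(-70) = -243530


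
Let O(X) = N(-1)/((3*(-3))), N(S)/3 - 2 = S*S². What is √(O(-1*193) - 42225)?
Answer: 2*I*√95007/3 ≈ 205.49*I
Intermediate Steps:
N(S) = 6 + 3*S³ (N(S) = 6 + 3*(S*S²) = 6 + 3*S³)
O(X) = -⅓ (O(X) = (6 + 3*(-1)³)/((3*(-3))) = (6 + 3*(-1))/(-9) = (6 - 3)*(-⅑) = 3*(-⅑) = -⅓)
√(O(-1*193) - 42225) = √(-⅓ - 42225) = √(-126676/3) = 2*I*√95007/3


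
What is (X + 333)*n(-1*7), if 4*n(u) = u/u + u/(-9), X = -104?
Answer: 916/9 ≈ 101.78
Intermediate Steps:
n(u) = ¼ - u/36 (n(u) = (u/u + u/(-9))/4 = (1 + u*(-⅑))/4 = (1 - u/9)/4 = ¼ - u/36)
(X + 333)*n(-1*7) = (-104 + 333)*(¼ - (-1)*7/36) = 229*(¼ - 1/36*(-7)) = 229*(¼ + 7/36) = 229*(4/9) = 916/9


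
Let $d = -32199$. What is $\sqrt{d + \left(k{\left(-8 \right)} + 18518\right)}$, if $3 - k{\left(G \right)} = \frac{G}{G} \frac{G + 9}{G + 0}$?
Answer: $\frac{i \sqrt{218846}}{4} \approx 116.95 i$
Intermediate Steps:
$k{\left(G \right)} = 3 - \frac{9 + G}{G}$ ($k{\left(G \right)} = 3 - \frac{G}{G} \frac{G + 9}{G + 0} = 3 - 1 \frac{9 + G}{G} = 3 - \frac{9 + G}{G}$)
$\sqrt{d + \left(k{\left(-8 \right)} + 18518\right)} = \sqrt{-32199 + \left(\left(2 - \frac{9}{-8}\right) + 18518\right)} = \sqrt{-32199 + \left(\left(2 - - \frac{9}{8}\right) + 18518\right)} = \sqrt{-32199 + \left(\left(2 + \frac{9}{8}\right) + 18518\right)} = \sqrt{-32199 + \left(\frac{25}{8} + 18518\right)} = \sqrt{-32199 + \frac{148169}{8}} = \sqrt{- \frac{109423}{8}} = \frac{i \sqrt{218846}}{4}$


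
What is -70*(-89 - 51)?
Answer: 9800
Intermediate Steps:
-70*(-89 - 51) = -70*(-140) = 9800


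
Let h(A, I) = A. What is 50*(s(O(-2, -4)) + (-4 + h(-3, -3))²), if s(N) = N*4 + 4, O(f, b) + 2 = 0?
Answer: 2250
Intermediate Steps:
O(f, b) = -2 (O(f, b) = -2 + 0 = -2)
s(N) = 4 + 4*N (s(N) = 4*N + 4 = 4 + 4*N)
50*(s(O(-2, -4)) + (-4 + h(-3, -3))²) = 50*((4 + 4*(-2)) + (-4 - 3)²) = 50*((4 - 8) + (-7)²) = 50*(-4 + 49) = 50*45 = 2250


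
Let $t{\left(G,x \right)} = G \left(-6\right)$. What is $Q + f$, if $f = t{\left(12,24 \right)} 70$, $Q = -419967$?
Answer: $-425007$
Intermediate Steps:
$t{\left(G,x \right)} = - 6 G$
$f = -5040$ ($f = \left(-6\right) 12 \cdot 70 = \left(-72\right) 70 = -5040$)
$Q + f = -419967 - 5040 = -425007$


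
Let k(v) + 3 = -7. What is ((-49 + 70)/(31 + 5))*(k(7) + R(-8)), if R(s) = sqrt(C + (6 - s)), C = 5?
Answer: -35/6 + 7*sqrt(19)/12 ≈ -3.2906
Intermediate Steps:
k(v) = -10 (k(v) = -3 - 7 = -10)
R(s) = sqrt(11 - s) (R(s) = sqrt(5 + (6 - s)) = sqrt(11 - s))
((-49 + 70)/(31 + 5))*(k(7) + R(-8)) = ((-49 + 70)/(31 + 5))*(-10 + sqrt(11 - 1*(-8))) = (21/36)*(-10 + sqrt(11 + 8)) = (21*(1/36))*(-10 + sqrt(19)) = 7*(-10 + sqrt(19))/12 = -35/6 + 7*sqrt(19)/12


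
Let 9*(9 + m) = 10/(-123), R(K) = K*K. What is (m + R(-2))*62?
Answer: -343790/1107 ≈ -310.56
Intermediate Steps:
R(K) = K**2
m = -9973/1107 (m = -9 + (10/(-123))/9 = -9 + (10*(-1/123))/9 = -9 + (1/9)*(-10/123) = -9 - 10/1107 = -9973/1107 ≈ -9.0090)
(m + R(-2))*62 = (-9973/1107 + (-2)**2)*62 = (-9973/1107 + 4)*62 = -5545/1107*62 = -343790/1107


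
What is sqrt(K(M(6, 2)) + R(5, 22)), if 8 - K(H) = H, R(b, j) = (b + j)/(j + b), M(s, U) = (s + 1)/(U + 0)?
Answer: sqrt(22)/2 ≈ 2.3452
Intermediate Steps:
M(s, U) = (1 + s)/U
R(b, j) = 1 (R(b, j) = (b + j)/(b + j) = 1)
K(H) = 8 - H
sqrt(K(M(6, 2)) + R(5, 22)) = sqrt((8 - (1 + 6)/2) + 1) = sqrt((8 - 7/2) + 1) = sqrt(9/2 + 1) = sqrt(11/2) = sqrt(22)/2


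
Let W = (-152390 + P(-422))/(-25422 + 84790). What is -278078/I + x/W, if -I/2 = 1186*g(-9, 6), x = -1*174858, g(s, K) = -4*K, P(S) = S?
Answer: 489176615837/7201392 ≈ 67928.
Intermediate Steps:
W = -38203/14842 (W = (-152390 - 422)/(-25422 + 84790) = -152812/59368 = -152812*1/59368 = -38203/14842 ≈ -2.5740)
x = -174858
I = 56928 (I = -2372*(-4*6) = -2372*(-24) = -2*(-28464) = 56928)
-278078/I + x/W = -278078/56928 - 174858/(-38203/14842) = -278078*1/56928 - 174858*(-14842/38203) = -139039/28464 + 17187036/253 = 489176615837/7201392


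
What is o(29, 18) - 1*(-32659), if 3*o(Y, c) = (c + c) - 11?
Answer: 98002/3 ≈ 32667.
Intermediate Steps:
o(Y, c) = -11/3 + 2*c/3 (o(Y, c) = ((c + c) - 11)/3 = (2*c - 11)/3 = (-11 + 2*c)/3 = -11/3 + 2*c/3)
o(29, 18) - 1*(-32659) = (-11/3 + (2/3)*18) - 1*(-32659) = (-11/3 + 12) + 32659 = 25/3 + 32659 = 98002/3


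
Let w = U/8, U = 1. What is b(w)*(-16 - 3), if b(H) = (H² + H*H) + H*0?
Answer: -19/32 ≈ -0.59375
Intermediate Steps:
w = ⅛ (w = 1/8 = 1*(⅛) = ⅛ ≈ 0.12500)
b(H) = 2*H² (b(H) = (H² + H²) + 0 = 2*H² + 0 = 2*H²)
b(w)*(-16 - 3) = (2*(⅛)²)*(-16 - 3) = (2*(1/64))*(-19) = (1/32)*(-19) = -19/32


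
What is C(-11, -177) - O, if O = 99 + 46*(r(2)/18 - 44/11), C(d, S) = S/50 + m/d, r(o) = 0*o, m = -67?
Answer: 48153/550 ≈ 87.551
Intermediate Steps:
r(o) = 0
C(d, S) = -67/d + S/50 (C(d, S) = S/50 - 67/d = -67/d + S/50)
O = -85 (O = 99 + 46*(0/18 - 44/11) = 99 + 46*(0*(1/18) - 44*1/11) = 99 + 46*(0 - 4) = 99 + 46*(-4) = 99 - 184 = -85)
C(-11, -177) - O = (-67/(-11) + (1/50)*(-177)) - 1*(-85) = (-67*(-1/11) - 177/50) + 85 = (67/11 - 177/50) + 85 = 1403/550 + 85 = 48153/550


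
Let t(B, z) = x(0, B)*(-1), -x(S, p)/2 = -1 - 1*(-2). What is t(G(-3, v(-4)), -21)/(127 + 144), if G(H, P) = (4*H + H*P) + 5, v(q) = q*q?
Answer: 2/271 ≈ 0.0073801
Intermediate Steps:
x(S, p) = -2 (x(S, p) = -2*(-1 - 1*(-2)) = -2*(-1 + 2) = -2*1 = -2)
v(q) = q²
G(H, P) = 5 + 4*H + H*P
t(B, z) = 2 (t(B, z) = -2*(-1) = 2)
t(G(-3, v(-4)), -21)/(127 + 144) = 2/(127 + 144) = 2/271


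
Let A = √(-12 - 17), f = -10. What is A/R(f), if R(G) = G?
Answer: -I*√29/10 ≈ -0.53852*I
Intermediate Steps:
A = I*√29 (A = √(-29) = I*√29 ≈ 5.3852*I)
A/R(f) = (I*√29)/(-10) = (I*√29)*(-⅒) = -I*√29/10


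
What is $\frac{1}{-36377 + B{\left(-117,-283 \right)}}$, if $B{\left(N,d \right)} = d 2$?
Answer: $- \frac{1}{36943} \approx -2.7069 \cdot 10^{-5}$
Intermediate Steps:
$B{\left(N,d \right)} = 2 d$
$\frac{1}{-36377 + B{\left(-117,-283 \right)}} = \frac{1}{-36377 + 2 \left(-283\right)} = \frac{1}{-36377 - 566} = \frac{1}{-36943} = - \frac{1}{36943}$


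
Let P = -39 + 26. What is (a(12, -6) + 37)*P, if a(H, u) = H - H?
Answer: -481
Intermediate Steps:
P = -13
a(H, u) = 0
(a(12, -6) + 37)*P = (0 + 37)*(-13) = 37*(-13) = -481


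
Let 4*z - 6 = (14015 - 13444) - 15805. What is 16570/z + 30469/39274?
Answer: -534774697/149516118 ≈ -3.5767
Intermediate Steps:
z = -3807 (z = 3/2 + ((14015 - 13444) - 15805)/4 = 3/2 + (571 - 15805)/4 = 3/2 + (1/4)*(-15234) = 3/2 - 7617/2 = -3807)
16570/z + 30469/39274 = 16570/(-3807) + 30469/39274 = 16570*(-1/3807) + 30469*(1/39274) = -16570/3807 + 30469/39274 = -534774697/149516118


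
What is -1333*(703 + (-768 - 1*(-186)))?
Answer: -161293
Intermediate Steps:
-1333*(703 + (-768 - 1*(-186))) = -1333*(703 + (-768 + 186)) = -1333*(703 - 582) = -1333*121 = -161293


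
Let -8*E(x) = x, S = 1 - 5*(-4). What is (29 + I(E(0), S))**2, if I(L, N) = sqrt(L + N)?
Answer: (29 + sqrt(21))**2 ≈ 1127.8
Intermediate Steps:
S = 21 (S = 1 + 20 = 21)
E(x) = -x/8
(29 + I(E(0), S))**2 = (29 + sqrt(-1/8*0 + 21))**2 = (29 + sqrt(0 + 21))**2 = (29 + sqrt(21))**2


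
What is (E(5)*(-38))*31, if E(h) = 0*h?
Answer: 0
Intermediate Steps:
E(h) = 0
(E(5)*(-38))*31 = (0*(-38))*31 = 0*31 = 0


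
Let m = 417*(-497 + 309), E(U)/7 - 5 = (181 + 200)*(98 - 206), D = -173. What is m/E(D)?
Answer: 78396/288001 ≈ 0.27221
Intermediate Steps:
E(U) = -288001 (E(U) = 35 + 7*((181 + 200)*(98 - 206)) = 35 + 7*(381*(-108)) = 35 + 7*(-41148) = 35 - 288036 = -288001)
m = -78396 (m = 417*(-188) = -78396)
m/E(D) = -78396/(-288001) = -78396*(-1/288001) = 78396/288001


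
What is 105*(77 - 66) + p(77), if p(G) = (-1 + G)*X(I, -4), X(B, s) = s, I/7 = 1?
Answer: 851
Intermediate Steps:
I = 7 (I = 7*1 = 7)
p(G) = 4 - 4*G (p(G) = (-1 + G)*(-4) = 4 - 4*G)
105*(77 - 66) + p(77) = 105*(77 - 66) + (4 - 4*77) = 105*11 + (4 - 308) = 1155 - 304 = 851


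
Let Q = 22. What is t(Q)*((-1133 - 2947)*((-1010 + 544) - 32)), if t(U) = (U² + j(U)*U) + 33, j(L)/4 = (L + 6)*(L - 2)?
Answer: 101179536480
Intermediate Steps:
j(L) = 4*(-2 + L)*(6 + L) (j(L) = 4*((L + 6)*(L - 2)) = 4*((6 + L)*(-2 + L)) = 4*((-2 + L)*(6 + L)) = 4*(-2 + L)*(6 + L))
t(U) = 33 + U² + U*(-48 + 4*U² + 16*U) (t(U) = (U² + (-48 + 4*U² + 16*U)*U) + 33 = (U² + U*(-48 + 4*U² + 16*U)) + 33 = 33 + U² + U*(-48 + 4*U² + 16*U))
t(Q)*((-1133 - 2947)*((-1010 + 544) - 32)) = (33 - 48*22 + 4*22³ + 17*22²)*((-1133 - 2947)*((-1010 + 544) - 32)) = (33 - 1056 + 4*10648 + 17*484)*(-4080*(-466 - 32)) = (33 - 1056 + 42592 + 8228)*(-4080*(-498)) = 49797*2031840 = 101179536480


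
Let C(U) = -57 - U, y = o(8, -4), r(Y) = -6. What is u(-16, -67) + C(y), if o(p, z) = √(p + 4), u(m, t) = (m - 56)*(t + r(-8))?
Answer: 5199 - 2*√3 ≈ 5195.5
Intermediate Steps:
u(m, t) = (-56 + m)*(-6 + t) (u(m, t) = (m - 56)*(t - 6) = (-56 + m)*(-6 + t))
o(p, z) = √(4 + p)
y = 2*√3 (y = √(4 + 8) = √12 = 2*√3 ≈ 3.4641)
u(-16, -67) + C(y) = (336 - 56*(-67) - 6*(-16) - 16*(-67)) + (-57 - 2*√3) = (336 + 3752 + 96 + 1072) + (-57 - 2*√3) = 5256 + (-57 - 2*√3) = 5199 - 2*√3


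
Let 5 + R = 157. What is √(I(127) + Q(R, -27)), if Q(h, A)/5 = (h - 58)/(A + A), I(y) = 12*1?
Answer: √267/9 ≈ 1.8156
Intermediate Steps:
I(y) = 12
R = 152 (R = -5 + 157 = 152)
Q(h, A) = 5*(-58 + h)/(2*A) (Q(h, A) = 5*((h - 58)/(A + A)) = 5*((-58 + h)/((2*A))) = 5*((-58 + h)*(1/(2*A))) = 5*((-58 + h)/(2*A)) = 5*(-58 + h)/(2*A))
√(I(127) + Q(R, -27)) = √(12 + (5/2)*(-58 + 152)/(-27)) = √(12 + (5/2)*(-1/27)*94) = √(12 - 235/27) = √(89/27) = √267/9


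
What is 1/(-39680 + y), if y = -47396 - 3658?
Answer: -1/90734 ≈ -1.1021e-5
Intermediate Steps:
y = -51054
1/(-39680 + y) = 1/(-39680 - 51054) = 1/(-90734) = -1/90734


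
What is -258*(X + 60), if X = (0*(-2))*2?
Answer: -15480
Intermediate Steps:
X = 0 (X = 0*2 = 0)
-258*(X + 60) = -258*(0 + 60) = -258*60 = -15480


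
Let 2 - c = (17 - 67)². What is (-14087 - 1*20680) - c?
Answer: -32269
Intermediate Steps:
c = -2498 (c = 2 - (17 - 67)² = 2 - 1*(-50)² = 2 - 1*2500 = 2 - 2500 = -2498)
(-14087 - 1*20680) - c = (-14087 - 1*20680) - 1*(-2498) = (-14087 - 20680) + 2498 = -34767 + 2498 = -32269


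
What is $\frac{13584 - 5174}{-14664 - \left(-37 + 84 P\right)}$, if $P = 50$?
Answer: $- \frac{8410}{18827} \approx -0.4467$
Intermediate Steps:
$\frac{13584 - 5174}{-14664 - \left(-37 + 84 P\right)} = \frac{13584 - 5174}{-14664 + \left(\left(-84\right) 50 + 37\right)} = \frac{8410}{-14664 + \left(-4200 + 37\right)} = \frac{8410}{-14664 - 4163} = \frac{8410}{-18827} = 8410 \left(- \frac{1}{18827}\right) = - \frac{8410}{18827}$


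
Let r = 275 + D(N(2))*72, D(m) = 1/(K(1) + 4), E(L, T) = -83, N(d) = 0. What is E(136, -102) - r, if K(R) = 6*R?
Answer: -1826/5 ≈ -365.20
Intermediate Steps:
D(m) = 1/10 (D(m) = 1/(6*1 + 4) = 1/(6 + 4) = 1/10)
r = 1411/5 (r = 275 + (1/10)*72 = 275 + 36/5 = 1411/5 ≈ 282.20)
E(136, -102) - r = -83 - 1*1411/5 = -83 - 1411/5 = -1826/5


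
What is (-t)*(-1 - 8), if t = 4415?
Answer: 39735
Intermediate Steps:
(-t)*(-1 - 8) = (-1*4415)*(-1 - 8) = -4415*(-9) = 39735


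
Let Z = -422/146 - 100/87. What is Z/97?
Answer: -25657/616047 ≈ -0.041648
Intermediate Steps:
Z = -25657/6351 (Z = -422*1/146 - 100*1/87 = -211/73 - 100/87 = -25657/6351 ≈ -4.0398)
Z/97 = -25657/6351/97 = -25657/6351*1/97 = -25657/616047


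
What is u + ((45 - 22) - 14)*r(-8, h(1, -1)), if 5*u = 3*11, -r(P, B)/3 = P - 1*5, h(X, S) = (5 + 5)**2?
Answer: 1788/5 ≈ 357.60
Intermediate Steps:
h(X, S) = 100 (h(X, S) = 10**2 = 100)
r(P, B) = 15 - 3*P (r(P, B) = -3*(P - 1*5) = -3*(P - 5) = -3*(-5 + P) = 15 - 3*P)
u = 33/5 (u = (3*11)/5 = (1/5)*33 = 33/5 ≈ 6.6000)
u + ((45 - 22) - 14)*r(-8, h(1, -1)) = 33/5 + ((45 - 22) - 14)*(15 - 3*(-8)) = 33/5 + (23 - 14)*(15 + 24) = 33/5 + 9*39 = 33/5 + 351 = 1788/5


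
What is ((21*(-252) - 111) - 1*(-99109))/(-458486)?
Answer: -46853/229243 ≈ -0.20438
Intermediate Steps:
((21*(-252) - 111) - 1*(-99109))/(-458486) = ((-5292 - 111) + 99109)*(-1/458486) = (-5403 + 99109)*(-1/458486) = 93706*(-1/458486) = -46853/229243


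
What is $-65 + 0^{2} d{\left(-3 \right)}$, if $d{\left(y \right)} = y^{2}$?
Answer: $-65$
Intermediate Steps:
$-65 + 0^{2} d{\left(-3 \right)} = -65 + 0^{2} \left(-3\right)^{2} = -65 + 0 \cdot 9 = -65 + 0 = -65$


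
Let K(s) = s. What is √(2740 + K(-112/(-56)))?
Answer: √2742 ≈ 52.364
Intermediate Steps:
√(2740 + K(-112/(-56))) = √(2740 - 112/(-56)) = √(2740 - 112*(-1/56)) = √(2740 + 2) = √2742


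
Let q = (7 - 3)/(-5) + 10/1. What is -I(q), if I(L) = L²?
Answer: -2116/25 ≈ -84.640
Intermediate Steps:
q = 46/5 (q = 4*(-⅕) + 10*1 = -⅘ + 10 = 46/5 ≈ 9.2000)
-I(q) = -(46/5)² = -1*2116/25 = -2116/25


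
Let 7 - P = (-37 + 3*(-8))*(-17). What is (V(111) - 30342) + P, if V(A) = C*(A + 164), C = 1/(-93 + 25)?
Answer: -2133571/68 ≈ -31376.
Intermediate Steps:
P = -1030 (P = 7 - (-37 + 3*(-8))*(-17) = 7 - (-37 - 24)*(-17) = 7 - (-61)*(-17) = 7 - 1*1037 = 7 - 1037 = -1030)
C = -1/68 (C = 1/(-68) = -1/68 ≈ -0.014706)
V(A) = -41/17 - A/68 (V(A) = -(A + 164)/68 = -(164 + A)/68 = -41/17 - A/68)
(V(111) - 30342) + P = ((-41/17 - 1/68*111) - 30342) - 1030 = ((-41/17 - 111/68) - 30342) - 1030 = (-275/68 - 30342) - 1030 = -2063531/68 - 1030 = -2133571/68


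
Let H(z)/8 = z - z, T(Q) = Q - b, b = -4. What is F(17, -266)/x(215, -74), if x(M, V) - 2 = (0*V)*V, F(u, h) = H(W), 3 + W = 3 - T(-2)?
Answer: 0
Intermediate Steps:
T(Q) = 4 + Q (T(Q) = Q - 1*(-4) = Q + 4 = 4 + Q)
W = -2 (W = -3 + (3 - (4 - 2)) = -3 + (3 - 1*2) = -3 + (3 - 2) = -3 + 1 = -2)
H(z) = 0 (H(z) = 8*(z - z) = 8*0 = 0)
F(u, h) = 0
x(M, V) = 2 (x(M, V) = 2 + (0*V)*V = 2 + 0*V = 2 + 0 = 2)
F(17, -266)/x(215, -74) = 0/2 = 0*(½) = 0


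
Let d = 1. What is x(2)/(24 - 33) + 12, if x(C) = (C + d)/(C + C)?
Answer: 143/12 ≈ 11.917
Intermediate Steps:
x(C) = (1 + C)/(2*C) (x(C) = (C + 1)/(C + C) = (1 + C)/((2*C)) = (1 + C)*(1/(2*C)) = (1 + C)/(2*C))
x(2)/(24 - 33) + 12 = ((½)*(1 + 2)/2)/(24 - 33) + 12 = ((½)*(½)*3)/(-9) + 12 = (¾)*(-⅑) + 12 = -1/12 + 12 = 143/12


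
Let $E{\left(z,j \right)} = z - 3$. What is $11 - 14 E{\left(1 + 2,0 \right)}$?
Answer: $11$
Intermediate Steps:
$E{\left(z,j \right)} = -3 + z$
$11 - 14 E{\left(1 + 2,0 \right)} = 11 - 14 \left(-3 + \left(1 + 2\right)\right) = 11 - 14 \left(-3 + 3\right) = 11 - 0 = 11 + 0 = 11$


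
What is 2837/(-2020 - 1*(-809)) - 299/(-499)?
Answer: -1053574/604289 ≈ -1.7435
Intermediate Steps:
2837/(-2020 - 1*(-809)) - 299/(-499) = 2837/(-2020 + 809) - 299*(-1/499) = 2837/(-1211) + 299/499 = 2837*(-1/1211) + 299/499 = -2837/1211 + 299/499 = -1053574/604289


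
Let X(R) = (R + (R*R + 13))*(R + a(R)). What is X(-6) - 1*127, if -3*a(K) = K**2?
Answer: -901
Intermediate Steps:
a(K) = -K**2/3
X(R) = (R - R**2/3)*(13 + R + R**2) (X(R) = (R + (R*R + 13))*(R - R**2/3) = (R + (R**2 + 13))*(R - R**2/3) = (R + (13 + R**2))*(R - R**2/3) = (13 + R + R**2)*(R - R**2/3) = (R - R**2/3)*(13 + R + R**2))
X(-6) - 1*127 = (1/3)*(-6)*(39 - 1*(-6)**3 - 10*(-6) + 2*(-6)**2) - 1*127 = (1/3)*(-6)*(39 - 1*(-216) + 60 + 2*36) - 127 = (1/3)*(-6)*(39 + 216 + 60 + 72) - 127 = (1/3)*(-6)*387 - 127 = -774 - 127 = -901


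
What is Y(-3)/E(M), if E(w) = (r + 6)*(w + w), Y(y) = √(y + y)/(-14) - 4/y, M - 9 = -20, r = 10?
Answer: -1/264 + I*√6/4928 ≈ -0.0037879 + 0.00049706*I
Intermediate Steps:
M = -11 (M = 9 - 20 = -11)
Y(y) = -4/y - √2*√y/14 (Y(y) = √(2*y)*(-1/14) - 4/y = (√2*√y)*(-1/14) - 4/y = -√2*√y/14 - 4/y = -4/y - √2*√y/14)
E(w) = 32*w (E(w) = (10 + 6)*(w + w) = 16*(2*w) = 32*w)
Y(-3)/E(M) = ((1/14)*(-56 - √2*(-3)^(3/2))/(-3))/((32*(-11))) = ((1/14)*(-⅓)*(-56 - √2*(-3*I*√3)))/(-352) = ((1/14)*(-⅓)*(-56 + 3*I*√6))*(-1/352) = (4/3 - I*√6/14)*(-1/352) = -1/264 + I*√6/4928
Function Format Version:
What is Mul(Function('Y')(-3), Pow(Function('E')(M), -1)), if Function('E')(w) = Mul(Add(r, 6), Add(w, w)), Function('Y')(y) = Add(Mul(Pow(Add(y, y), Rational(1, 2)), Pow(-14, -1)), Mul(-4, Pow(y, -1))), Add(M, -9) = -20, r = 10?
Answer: Add(Rational(-1, 264), Mul(Rational(1, 4928), I, Pow(6, Rational(1, 2)))) ≈ Add(-0.0037879, Mul(0.00049706, I))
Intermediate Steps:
M = -11 (M = Add(9, -20) = -11)
Function('Y')(y) = Add(Mul(-4, Pow(y, -1)), Mul(Rational(-1, 14), Pow(2, Rational(1, 2)), Pow(y, Rational(1, 2)))) (Function('Y')(y) = Add(Mul(Pow(Mul(2, y), Rational(1, 2)), Rational(-1, 14)), Mul(-4, Pow(y, -1))) = Add(Mul(Mul(Pow(2, Rational(1, 2)), Pow(y, Rational(1, 2))), Rational(-1, 14)), Mul(-4, Pow(y, -1))) = Add(Mul(Rational(-1, 14), Pow(2, Rational(1, 2)), Pow(y, Rational(1, 2))), Mul(-4, Pow(y, -1))) = Add(Mul(-4, Pow(y, -1)), Mul(Rational(-1, 14), Pow(2, Rational(1, 2)), Pow(y, Rational(1, 2)))))
Function('E')(w) = Mul(32, w) (Function('E')(w) = Mul(Add(10, 6), Add(w, w)) = Mul(16, Mul(2, w)) = Mul(32, w))
Mul(Function('Y')(-3), Pow(Function('E')(M), -1)) = Mul(Mul(Rational(1, 14), Pow(-3, -1), Add(-56, Mul(-1, Pow(2, Rational(1, 2)), Pow(-3, Rational(3, 2))))), Pow(Mul(32, -11), -1)) = Mul(Mul(Rational(1, 14), Rational(-1, 3), Add(-56, Mul(-1, Pow(2, Rational(1, 2)), Mul(-3, I, Pow(3, Rational(1, 2)))))), Pow(-352, -1)) = Mul(Mul(Rational(1, 14), Rational(-1, 3), Add(-56, Mul(3, I, Pow(6, Rational(1, 2))))), Rational(-1, 352)) = Mul(Add(Rational(4, 3), Mul(Rational(-1, 14), I, Pow(6, Rational(1, 2)))), Rational(-1, 352)) = Add(Rational(-1, 264), Mul(Rational(1, 4928), I, Pow(6, Rational(1, 2))))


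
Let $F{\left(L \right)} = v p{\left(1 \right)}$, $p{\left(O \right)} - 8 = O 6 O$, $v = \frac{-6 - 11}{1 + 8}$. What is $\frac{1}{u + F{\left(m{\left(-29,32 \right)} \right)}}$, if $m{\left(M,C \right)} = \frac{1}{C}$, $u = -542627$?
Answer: $- \frac{9}{4883881} \approx -1.8428 \cdot 10^{-6}$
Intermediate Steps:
$v = - \frac{17}{9} \approx -1.8889$
$p{\left(O \right)} = 8 + 6 O^{2}$ ($p{\left(O \right)} = 8 + O 6 O = 8 + 6 O O = 8 + 6 O^{2}$)
$F{\left(L \right)} = - \frac{238}{9}$ ($F{\left(L \right)} = - \frac{17 \left(8 + 6 \cdot 1^{2}\right)}{9} = - \frac{17 \left(8 + 6 \cdot 1\right)}{9} = - \frac{17 \left(8 + 6\right)}{9} = \left(- \frac{17}{9}\right) 14 = - \frac{238}{9}$)
$\frac{1}{u + F{\left(m{\left(-29,32 \right)} \right)}} = \frac{1}{-542627 - \frac{238}{9}} = \frac{1}{- \frac{4883881}{9}} = - \frac{9}{4883881}$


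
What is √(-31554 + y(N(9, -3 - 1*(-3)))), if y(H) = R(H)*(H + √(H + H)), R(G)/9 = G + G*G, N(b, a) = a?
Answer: 3*I*√3506 ≈ 177.63*I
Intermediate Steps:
R(G) = 9*G + 9*G² (R(G) = 9*(G + G*G) = 9*(G + G²) = 9*G + 9*G²)
y(H) = 9*H*(1 + H)*(H + √2*√H) (y(H) = (9*H*(1 + H))*(H + √(H + H)) = (9*H*(1 + H))*(H + √(2*H)) = (9*H*(1 + H))*(H + √2*√H) = 9*H*(1 + H)*(H + √2*√H))
√(-31554 + y(N(9, -3 - 1*(-3)))) = √(-31554 + 9*(-3 - 1*(-3))*(1 + (-3 - 1*(-3)))*((-3 - 1*(-3)) + √2*√(-3 - 1*(-3)))) = √(-31554 + 9*(-3 + 3)*(1 + (-3 + 3))*((-3 + 3) + √2*√(-3 + 3))) = √(-31554 + 9*0*(1 + 0)*(0 + √2*√0)) = √(-31554 + 9*0*1*(0 + √2*0)) = √(-31554 + 9*0*1*(0 + 0)) = √(-31554 + 9*0*1*0) = √(-31554 + 0) = √(-31554) = 3*I*√3506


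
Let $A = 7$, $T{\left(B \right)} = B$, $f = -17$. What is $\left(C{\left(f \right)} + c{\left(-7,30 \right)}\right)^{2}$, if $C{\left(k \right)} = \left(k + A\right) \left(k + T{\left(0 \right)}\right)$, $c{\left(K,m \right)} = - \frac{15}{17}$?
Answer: $\frac{8265625}{289} \approx 28601.0$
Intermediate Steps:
$c{\left(K,m \right)} = - \frac{15}{17}$ ($c{\left(K,m \right)} = \left(-15\right) \frac{1}{17} = - \frac{15}{17}$)
$C{\left(k \right)} = k \left(7 + k\right)$ ($C{\left(k \right)} = \left(k + 7\right) \left(k + 0\right) = \left(7 + k\right) k = k \left(7 + k\right)$)
$\left(C{\left(f \right)} + c{\left(-7,30 \right)}\right)^{2} = \left(- 17 \left(7 - 17\right) - \frac{15}{17}\right)^{2} = \left(\left(-17\right) \left(-10\right) - \frac{15}{17}\right)^{2} = \left(170 - \frac{15}{17}\right)^{2} = \left(\frac{2875}{17}\right)^{2} = \frac{8265625}{289}$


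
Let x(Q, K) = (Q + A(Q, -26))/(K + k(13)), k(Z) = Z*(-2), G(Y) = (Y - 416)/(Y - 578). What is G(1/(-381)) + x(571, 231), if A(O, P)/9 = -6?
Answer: 146345108/45144895 ≈ 3.2417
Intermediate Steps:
A(O, P) = -54 (A(O, P) = 9*(-6) = -54)
G(Y) = (-416 + Y)/(-578 + Y)
k(Z) = -2*Z
x(Q, K) = (-54 + Q)/(-26 + K) (x(Q, K) = (Q - 54)/(K - 2*13) = (-54 + Q)/(K - 26) = (-54 + Q)/(-26 + K))
G(1/(-381)) + x(571, 231) = (-416 + 1/(-381))/(-578 + 1/(-381)) + (-54 + 571)/(-26 + 231) = (-416 - 1/381)/(-578 - 1/381) + 517/205 = -158497/381/(-220219/381) + (1/205)*517 = -381/220219*(-158497/381) + 517/205 = 158497/220219 + 517/205 = 146345108/45144895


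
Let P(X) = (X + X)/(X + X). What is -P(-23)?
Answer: -1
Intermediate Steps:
P(X) = 1 (P(X) = (2*X)/((2*X)) = (2*X)*(1/(2*X)) = 1)
-P(-23) = -1*1 = -1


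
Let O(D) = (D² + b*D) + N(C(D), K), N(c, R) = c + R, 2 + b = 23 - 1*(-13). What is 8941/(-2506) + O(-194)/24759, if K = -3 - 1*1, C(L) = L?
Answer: -20582881/8863722 ≈ -2.3221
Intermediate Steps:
b = 34 (b = -2 + (23 - 1*(-13)) = -2 + (23 + 13) = -2 + 36 = 34)
K = -4 (K = -3 - 1 = -4)
N(c, R) = R + c
O(D) = -4 + D² + 35*D (O(D) = (D² + 34*D) + (-4 + D) = -4 + D² + 35*D)
8941/(-2506) + O(-194)/24759 = 8941/(-2506) + (-4 + (-194)² + 35*(-194))/24759 = 8941*(-1/2506) + (-4 + 37636 - 6790)*(1/24759) = -8941/2506 + 30842*(1/24759) = -8941/2506 + 4406/3537 = -20582881/8863722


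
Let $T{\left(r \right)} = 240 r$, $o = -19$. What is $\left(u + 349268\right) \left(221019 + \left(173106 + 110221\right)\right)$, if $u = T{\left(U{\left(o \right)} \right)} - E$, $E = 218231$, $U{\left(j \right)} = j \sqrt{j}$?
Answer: $66087986802 - 2299817760 i \sqrt{19} \approx 6.6088 \cdot 10^{10} - 1.0025 \cdot 10^{10} i$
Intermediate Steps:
$U{\left(j \right)} = j^{\frac{3}{2}}$
$u = -218231 - 4560 i \sqrt{19}$ ($u = 240 \left(-19\right)^{\frac{3}{2}} - 218231 = 240 \left(- 19 i \sqrt{19}\right) - 218231 = - 4560 i \sqrt{19} - 218231 = -218231 - 4560 i \sqrt{19} \approx -2.1823 \cdot 10^{5} - 19877.0 i$)
$\left(u + 349268\right) \left(221019 + \left(173106 + 110221\right)\right) = \left(\left(-218231 - 4560 i \sqrt{19}\right) + 349268\right) \left(221019 + \left(173106 + 110221\right)\right) = \left(131037 - 4560 i \sqrt{19}\right) \left(221019 + 283327\right) = \left(131037 - 4560 i \sqrt{19}\right) 504346 = 66087986802 - 2299817760 i \sqrt{19}$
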